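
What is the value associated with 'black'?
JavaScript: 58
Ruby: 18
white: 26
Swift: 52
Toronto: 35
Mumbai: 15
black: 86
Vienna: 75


Looking up key 'black'
Value: 86

86


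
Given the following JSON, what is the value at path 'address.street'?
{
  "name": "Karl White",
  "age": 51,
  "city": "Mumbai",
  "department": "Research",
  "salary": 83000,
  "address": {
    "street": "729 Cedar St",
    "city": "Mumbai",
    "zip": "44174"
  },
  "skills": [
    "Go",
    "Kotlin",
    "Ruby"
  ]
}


Query: address.street
Path: address -> street
Value: 729 Cedar St

729 Cedar St


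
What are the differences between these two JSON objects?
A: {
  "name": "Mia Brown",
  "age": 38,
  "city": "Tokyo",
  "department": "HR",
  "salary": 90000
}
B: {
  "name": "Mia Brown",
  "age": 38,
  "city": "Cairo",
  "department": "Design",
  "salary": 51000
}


Comparing each field (in key order):
  name: same
  age: same
  city: DIFFERENT
  department: DIFFERENT
  salary: DIFFERENT
Differences:
  city: Tokyo -> Cairo
  department: HR -> Design
  salary: 90000 -> 51000

3 field(s) changed

3 changes: city, department, salary


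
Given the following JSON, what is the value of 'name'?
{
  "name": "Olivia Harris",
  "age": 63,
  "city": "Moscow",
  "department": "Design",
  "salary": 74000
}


Looking up field 'name'
Value: Olivia Harris

Olivia Harris


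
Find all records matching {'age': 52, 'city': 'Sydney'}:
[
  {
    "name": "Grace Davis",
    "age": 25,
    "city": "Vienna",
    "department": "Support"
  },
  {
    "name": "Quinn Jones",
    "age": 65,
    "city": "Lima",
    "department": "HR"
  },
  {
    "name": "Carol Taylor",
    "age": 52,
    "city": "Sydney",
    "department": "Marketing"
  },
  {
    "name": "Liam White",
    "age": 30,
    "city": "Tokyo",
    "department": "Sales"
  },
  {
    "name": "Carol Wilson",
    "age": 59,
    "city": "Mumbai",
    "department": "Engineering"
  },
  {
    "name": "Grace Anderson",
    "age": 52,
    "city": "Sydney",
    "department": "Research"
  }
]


Search criteria: {'age': 52, 'city': 'Sydney'}

Checking 6 records:
  Grace Davis: {age: 25, city: Vienna}
  Quinn Jones: {age: 65, city: Lima}
  Carol Taylor: {age: 52, city: Sydney} <-- MATCH
  Liam White: {age: 30, city: Tokyo}
  Carol Wilson: {age: 59, city: Mumbai}
  Grace Anderson: {age: 52, city: Sydney} <-- MATCH

Matches: ["Carol Taylor", "Grace Anderson"]

["Carol Taylor", "Grace Anderson"]


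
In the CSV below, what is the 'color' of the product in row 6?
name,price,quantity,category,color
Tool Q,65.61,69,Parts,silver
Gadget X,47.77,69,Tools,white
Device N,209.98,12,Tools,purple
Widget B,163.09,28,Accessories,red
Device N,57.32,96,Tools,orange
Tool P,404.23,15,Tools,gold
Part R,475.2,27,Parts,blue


Query: Row 6 ('Tool P'), column 'color'
Value: gold

gold


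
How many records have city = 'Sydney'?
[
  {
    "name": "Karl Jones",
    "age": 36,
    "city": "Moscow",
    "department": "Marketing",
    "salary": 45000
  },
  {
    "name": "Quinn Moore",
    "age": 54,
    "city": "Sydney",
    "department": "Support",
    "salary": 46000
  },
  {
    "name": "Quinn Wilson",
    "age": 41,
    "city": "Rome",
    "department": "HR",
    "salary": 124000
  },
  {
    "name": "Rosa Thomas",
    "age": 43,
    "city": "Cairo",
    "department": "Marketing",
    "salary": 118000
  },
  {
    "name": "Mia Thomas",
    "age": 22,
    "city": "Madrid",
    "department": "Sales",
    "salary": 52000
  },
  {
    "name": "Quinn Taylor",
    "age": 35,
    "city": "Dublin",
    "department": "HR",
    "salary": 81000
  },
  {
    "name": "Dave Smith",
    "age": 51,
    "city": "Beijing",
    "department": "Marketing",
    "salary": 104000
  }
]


Data: 7 records
Condition: city = 'Sydney'

Checking each record:
  Karl Jones: Moscow
  Quinn Moore: Sydney MATCH
  Quinn Wilson: Rome
  Rosa Thomas: Cairo
  Mia Thomas: Madrid
  Quinn Taylor: Dublin
  Dave Smith: Beijing

Count: 1

1


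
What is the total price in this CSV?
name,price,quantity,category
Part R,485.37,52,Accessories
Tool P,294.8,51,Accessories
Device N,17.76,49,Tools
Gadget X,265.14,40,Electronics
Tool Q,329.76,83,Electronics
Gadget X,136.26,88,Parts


Computing total price:
Values: [485.37, 294.8, 17.76, 265.14, 329.76, 136.26]
Sum = 1529.09

1529.09


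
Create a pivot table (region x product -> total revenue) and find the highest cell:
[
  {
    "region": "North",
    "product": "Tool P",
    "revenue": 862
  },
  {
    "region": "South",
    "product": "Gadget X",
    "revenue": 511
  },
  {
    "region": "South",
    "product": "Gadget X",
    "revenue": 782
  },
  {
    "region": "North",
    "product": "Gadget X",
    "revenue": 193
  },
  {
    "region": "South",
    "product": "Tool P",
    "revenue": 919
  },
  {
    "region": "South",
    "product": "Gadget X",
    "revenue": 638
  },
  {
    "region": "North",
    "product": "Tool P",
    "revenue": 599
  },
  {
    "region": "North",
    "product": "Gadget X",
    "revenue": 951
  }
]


Pivot: region (rows) x product (columns) -> total revenue

     Gadget X      Tool P      
North         1144          1461  
South         1931           919  

Highest: South / Gadget X = $1931

South / Gadget X = $1931


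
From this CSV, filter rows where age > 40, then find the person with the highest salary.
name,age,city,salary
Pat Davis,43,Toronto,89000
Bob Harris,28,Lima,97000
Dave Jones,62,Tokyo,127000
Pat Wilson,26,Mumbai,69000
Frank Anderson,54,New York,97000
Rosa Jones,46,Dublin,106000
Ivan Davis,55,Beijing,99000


Filter: age > 40
Sort by: salary (descending)

Filtered records (5):
  Dave Jones, age 62, salary $127000
  Rosa Jones, age 46, salary $106000
  Ivan Davis, age 55, salary $99000
  Frank Anderson, age 54, salary $97000
  Pat Davis, age 43, salary $89000

Highest salary: Dave Jones ($127000)

Dave Jones


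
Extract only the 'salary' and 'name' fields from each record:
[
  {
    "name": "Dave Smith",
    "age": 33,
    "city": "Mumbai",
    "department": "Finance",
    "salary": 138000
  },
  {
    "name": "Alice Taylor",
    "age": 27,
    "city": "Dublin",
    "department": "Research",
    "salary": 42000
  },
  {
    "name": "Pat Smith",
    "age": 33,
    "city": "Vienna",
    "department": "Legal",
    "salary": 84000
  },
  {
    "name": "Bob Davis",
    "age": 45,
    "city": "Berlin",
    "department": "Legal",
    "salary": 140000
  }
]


Original: 4 records with fields: name, age, city, department, salary
Keep: ['salary', 'name']
Drop: ['age', 'city', 'department']
Result: 4 records, 2 fields each

[
  {
    "salary": 138000,
    "name": "Dave Smith"
  },
  {
    "salary": 42000,
    "name": "Alice Taylor"
  },
  {
    "salary": 84000,
    "name": "Pat Smith"
  },
  {
    "salary": 140000,
    "name": "Bob Davis"
  }
]


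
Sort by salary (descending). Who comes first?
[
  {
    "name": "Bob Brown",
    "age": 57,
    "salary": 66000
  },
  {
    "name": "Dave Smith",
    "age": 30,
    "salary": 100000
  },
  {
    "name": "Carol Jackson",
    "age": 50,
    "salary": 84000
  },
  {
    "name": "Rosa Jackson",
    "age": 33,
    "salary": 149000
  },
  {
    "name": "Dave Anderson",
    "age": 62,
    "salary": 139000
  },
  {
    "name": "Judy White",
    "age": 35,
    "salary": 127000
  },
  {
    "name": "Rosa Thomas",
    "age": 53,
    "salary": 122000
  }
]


Sort by: salary (descending)

Sorted order:
  1. Rosa Jackson (salary = 149000)
  2. Dave Anderson (salary = 139000)
  3. Judy White (salary = 127000)
  4. Rosa Thomas (salary = 122000)
  5. Dave Smith (salary = 100000)
  6. Carol Jackson (salary = 84000)
  7. Bob Brown (salary = 66000)

First: Rosa Jackson

Rosa Jackson


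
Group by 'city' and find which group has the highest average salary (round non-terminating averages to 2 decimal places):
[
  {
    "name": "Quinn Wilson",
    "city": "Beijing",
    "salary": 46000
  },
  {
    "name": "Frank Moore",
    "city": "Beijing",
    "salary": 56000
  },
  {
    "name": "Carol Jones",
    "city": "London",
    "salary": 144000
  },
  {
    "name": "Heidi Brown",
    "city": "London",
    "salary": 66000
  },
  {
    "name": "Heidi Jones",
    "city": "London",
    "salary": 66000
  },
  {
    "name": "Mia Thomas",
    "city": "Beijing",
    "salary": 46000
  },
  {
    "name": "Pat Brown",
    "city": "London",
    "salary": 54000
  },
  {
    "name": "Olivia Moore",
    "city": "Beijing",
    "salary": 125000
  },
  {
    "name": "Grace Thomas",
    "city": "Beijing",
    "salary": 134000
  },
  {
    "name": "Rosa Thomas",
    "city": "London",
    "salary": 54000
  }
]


Group by: city

Groups:
  Beijing: 5 people, avg salary = 407000/5 = $81400
  London: 5 people, avg salary = 384000/5 = $76800

Highest average salary: Beijing ($81400)

Beijing ($81400)


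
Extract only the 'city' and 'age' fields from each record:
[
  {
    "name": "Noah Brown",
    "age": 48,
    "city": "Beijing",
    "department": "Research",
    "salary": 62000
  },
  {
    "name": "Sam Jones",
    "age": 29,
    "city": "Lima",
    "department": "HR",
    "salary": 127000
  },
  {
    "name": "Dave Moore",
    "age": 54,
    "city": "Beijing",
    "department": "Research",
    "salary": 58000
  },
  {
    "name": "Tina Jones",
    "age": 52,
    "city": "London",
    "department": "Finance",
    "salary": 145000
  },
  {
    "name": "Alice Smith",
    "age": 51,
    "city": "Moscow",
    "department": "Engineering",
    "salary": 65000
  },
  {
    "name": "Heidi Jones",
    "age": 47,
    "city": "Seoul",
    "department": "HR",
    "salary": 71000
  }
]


Original: 6 records with fields: name, age, city, department, salary
Keep: ['city', 'age']
Drop: ['name', 'department', 'salary']
Result: 6 records, 2 fields each

[
  {
    "city": "Beijing",
    "age": 48
  },
  {
    "city": "Lima",
    "age": 29
  },
  {
    "city": "Beijing",
    "age": 54
  },
  {
    "city": "London",
    "age": 52
  },
  {
    "city": "Moscow",
    "age": 51
  },
  {
    "city": "Seoul",
    "age": 47
  }
]


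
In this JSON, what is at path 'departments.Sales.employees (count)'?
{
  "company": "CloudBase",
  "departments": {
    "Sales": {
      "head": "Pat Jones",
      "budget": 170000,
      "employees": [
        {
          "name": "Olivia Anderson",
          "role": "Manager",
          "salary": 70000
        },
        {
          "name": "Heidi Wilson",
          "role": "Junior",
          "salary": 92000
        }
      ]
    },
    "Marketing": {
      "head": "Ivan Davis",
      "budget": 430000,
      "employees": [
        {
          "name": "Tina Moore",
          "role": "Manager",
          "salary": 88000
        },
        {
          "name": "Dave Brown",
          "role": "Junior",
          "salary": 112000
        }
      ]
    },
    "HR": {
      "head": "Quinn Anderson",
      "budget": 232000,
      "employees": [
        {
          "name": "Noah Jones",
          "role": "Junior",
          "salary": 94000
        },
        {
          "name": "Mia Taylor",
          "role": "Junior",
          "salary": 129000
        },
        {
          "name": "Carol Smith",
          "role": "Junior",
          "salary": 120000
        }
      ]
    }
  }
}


Path: departments.Sales.employees (count)

Navigate:
  -> departments
  -> Sales
  -> employees (array, length 2)

2


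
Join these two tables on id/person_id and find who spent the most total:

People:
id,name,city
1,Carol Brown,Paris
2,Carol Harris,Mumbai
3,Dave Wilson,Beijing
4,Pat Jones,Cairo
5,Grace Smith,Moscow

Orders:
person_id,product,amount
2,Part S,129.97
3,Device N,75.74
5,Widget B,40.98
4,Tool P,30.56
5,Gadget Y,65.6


Join on: people.id = orders.person_id

Joined rows:
  Carol Harris (Mumbai) bought Part S for $129.97
  Dave Wilson (Beijing) bought Device N for $75.74
  Grace Smith (Moscow) bought Widget B for $40.98
  Pat Jones (Cairo) bought Tool P for $30.56
  Grace Smith (Moscow) bought Gadget Y for $65.6

Total per person:
  Carol Harris: $129.97
  Grace Smith: $106.58
  Dave Wilson: $75.74
  Pat Jones: $30.56

Top spender: Carol Harris ($129.97)

Carol Harris ($129.97)


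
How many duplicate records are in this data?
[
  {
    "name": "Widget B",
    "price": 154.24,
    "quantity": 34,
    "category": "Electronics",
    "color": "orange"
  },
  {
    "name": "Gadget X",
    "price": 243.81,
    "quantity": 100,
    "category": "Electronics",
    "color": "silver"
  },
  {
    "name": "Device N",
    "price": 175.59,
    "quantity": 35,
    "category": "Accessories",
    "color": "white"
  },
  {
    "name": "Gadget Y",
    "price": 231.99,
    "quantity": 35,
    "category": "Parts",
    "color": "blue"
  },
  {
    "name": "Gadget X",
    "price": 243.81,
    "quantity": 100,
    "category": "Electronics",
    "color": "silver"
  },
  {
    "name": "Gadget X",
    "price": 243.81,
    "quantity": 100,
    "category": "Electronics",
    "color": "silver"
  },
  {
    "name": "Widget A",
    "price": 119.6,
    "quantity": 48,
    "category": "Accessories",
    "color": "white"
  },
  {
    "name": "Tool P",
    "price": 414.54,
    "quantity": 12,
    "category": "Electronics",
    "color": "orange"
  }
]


Checking 8 records for duplicates:

  Row 1: Widget B ($154.24, qty 34)
  Row 2: Gadget X ($243.81, qty 100)
  Row 3: Device N ($175.59, qty 35)
  Row 4: Gadget Y ($231.99, qty 35)
  Row 5: Gadget X ($243.81, qty 100) <-- DUPLICATE
  Row 6: Gadget X ($243.81, qty 100) <-- DUPLICATE
  Row 7: Widget A ($119.6, qty 48)
  Row 8: Tool P ($414.54, qty 12)

Duplicates found: 2
Unique records: 6

2 duplicates, 6 unique


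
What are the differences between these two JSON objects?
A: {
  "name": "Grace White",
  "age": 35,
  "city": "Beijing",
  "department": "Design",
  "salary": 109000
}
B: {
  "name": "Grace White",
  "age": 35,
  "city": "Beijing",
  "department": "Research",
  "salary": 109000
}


Comparing each field (in key order):
  name: same
  age: same
  city: same
  department: DIFFERENT
  salary: same
Differences:
  department: Design -> Research

1 field(s) changed

1 change: department


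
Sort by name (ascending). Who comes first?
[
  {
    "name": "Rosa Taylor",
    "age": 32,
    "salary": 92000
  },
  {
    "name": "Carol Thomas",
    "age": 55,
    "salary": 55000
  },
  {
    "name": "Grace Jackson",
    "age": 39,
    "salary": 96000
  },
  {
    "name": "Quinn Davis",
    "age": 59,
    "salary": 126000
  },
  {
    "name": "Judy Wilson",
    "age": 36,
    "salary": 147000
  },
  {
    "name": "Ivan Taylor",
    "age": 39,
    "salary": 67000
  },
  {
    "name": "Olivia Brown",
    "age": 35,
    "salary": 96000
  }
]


Sort by: name (ascending)

Sorted order:
  1. Carol Thomas (name = Carol Thomas)
  2. Grace Jackson (name = Grace Jackson)
  3. Ivan Taylor (name = Ivan Taylor)
  4. Judy Wilson (name = Judy Wilson)
  5. Olivia Brown (name = Olivia Brown)
  6. Quinn Davis (name = Quinn Davis)
  7. Rosa Taylor (name = Rosa Taylor)

First: Carol Thomas

Carol Thomas


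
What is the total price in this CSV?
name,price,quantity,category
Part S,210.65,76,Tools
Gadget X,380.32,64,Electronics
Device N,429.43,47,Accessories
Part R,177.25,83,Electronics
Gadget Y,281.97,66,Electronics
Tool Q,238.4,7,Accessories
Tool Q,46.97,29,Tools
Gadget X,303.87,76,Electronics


Computing total price:
Values: [210.65, 380.32, 429.43, 177.25, 281.97, 238.4, 46.97, 303.87]
Sum = 2068.86

2068.86


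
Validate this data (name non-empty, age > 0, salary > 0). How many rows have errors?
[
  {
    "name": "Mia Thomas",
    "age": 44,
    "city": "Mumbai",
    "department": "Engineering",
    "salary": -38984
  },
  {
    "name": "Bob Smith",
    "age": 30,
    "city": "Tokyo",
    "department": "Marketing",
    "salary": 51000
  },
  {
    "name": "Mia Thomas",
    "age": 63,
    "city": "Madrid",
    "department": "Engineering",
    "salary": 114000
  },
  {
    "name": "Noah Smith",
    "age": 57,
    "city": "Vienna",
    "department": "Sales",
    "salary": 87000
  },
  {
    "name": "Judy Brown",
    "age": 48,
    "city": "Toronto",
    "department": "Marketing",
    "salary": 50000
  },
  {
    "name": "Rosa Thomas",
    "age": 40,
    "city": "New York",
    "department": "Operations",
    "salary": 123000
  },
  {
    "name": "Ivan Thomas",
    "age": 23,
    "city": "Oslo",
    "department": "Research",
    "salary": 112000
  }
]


Validating 7 records:
Rules: name non-empty, age > 0, salary > 0

  Row 1 (Mia Thomas): negative salary: -38984
  Row 2 (Bob Smith): OK
  Row 3 (Mia Thomas): OK
  Row 4 (Noah Smith): OK
  Row 5 (Judy Brown): OK
  Row 6 (Rosa Thomas): OK
  Row 7 (Ivan Thomas): OK

Total errors: 1

1 errors


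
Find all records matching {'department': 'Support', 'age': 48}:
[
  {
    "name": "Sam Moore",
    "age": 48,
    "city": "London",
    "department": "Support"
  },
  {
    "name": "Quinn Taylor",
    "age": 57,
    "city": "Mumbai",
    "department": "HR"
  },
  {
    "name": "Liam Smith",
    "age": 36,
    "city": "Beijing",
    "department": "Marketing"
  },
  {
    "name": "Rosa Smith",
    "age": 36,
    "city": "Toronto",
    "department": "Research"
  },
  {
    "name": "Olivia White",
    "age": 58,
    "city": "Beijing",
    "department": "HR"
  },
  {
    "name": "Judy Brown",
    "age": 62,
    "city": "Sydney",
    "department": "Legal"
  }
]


Search criteria: {'department': 'Support', 'age': 48}

Checking 6 records:
  Sam Moore: {department: Support, age: 48} <-- MATCH
  Quinn Taylor: {department: HR, age: 57}
  Liam Smith: {department: Marketing, age: 36}
  Rosa Smith: {department: Research, age: 36}
  Olivia White: {department: HR, age: 58}
  Judy Brown: {department: Legal, age: 62}

Matches: ["Sam Moore"]

["Sam Moore"]


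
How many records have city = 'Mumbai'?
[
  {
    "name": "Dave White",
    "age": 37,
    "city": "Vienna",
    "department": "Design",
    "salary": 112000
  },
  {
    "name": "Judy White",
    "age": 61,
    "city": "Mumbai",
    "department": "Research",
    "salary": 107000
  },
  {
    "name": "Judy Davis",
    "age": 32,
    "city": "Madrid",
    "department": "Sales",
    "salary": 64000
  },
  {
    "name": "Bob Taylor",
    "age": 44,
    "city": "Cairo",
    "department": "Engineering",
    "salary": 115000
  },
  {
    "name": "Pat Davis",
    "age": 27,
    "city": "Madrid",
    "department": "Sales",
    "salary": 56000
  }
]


Data: 5 records
Condition: city = 'Mumbai'

Checking each record:
  Dave White: Vienna
  Judy White: Mumbai MATCH
  Judy Davis: Madrid
  Bob Taylor: Cairo
  Pat Davis: Madrid

Count: 1

1


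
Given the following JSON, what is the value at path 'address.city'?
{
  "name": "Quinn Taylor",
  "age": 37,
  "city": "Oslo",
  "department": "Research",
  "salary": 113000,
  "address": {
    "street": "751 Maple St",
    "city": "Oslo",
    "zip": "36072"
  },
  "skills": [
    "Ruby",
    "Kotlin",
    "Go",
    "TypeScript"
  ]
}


Query: address.city
Path: address -> city
Value: Oslo

Oslo


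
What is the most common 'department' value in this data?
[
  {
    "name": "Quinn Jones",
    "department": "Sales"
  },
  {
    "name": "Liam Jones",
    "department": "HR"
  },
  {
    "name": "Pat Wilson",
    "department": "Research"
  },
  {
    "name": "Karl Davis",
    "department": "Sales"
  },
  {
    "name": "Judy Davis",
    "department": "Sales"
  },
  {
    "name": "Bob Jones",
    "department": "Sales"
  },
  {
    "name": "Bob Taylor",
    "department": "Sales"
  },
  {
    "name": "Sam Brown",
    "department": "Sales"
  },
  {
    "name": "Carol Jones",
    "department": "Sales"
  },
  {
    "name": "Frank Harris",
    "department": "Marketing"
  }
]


Counting 'department' values across 10 records:

  Sales: 7 #######
  HR: 1 #
  Research: 1 #
  Marketing: 1 #

Most common: Sales (7 times)

Sales (7 times)


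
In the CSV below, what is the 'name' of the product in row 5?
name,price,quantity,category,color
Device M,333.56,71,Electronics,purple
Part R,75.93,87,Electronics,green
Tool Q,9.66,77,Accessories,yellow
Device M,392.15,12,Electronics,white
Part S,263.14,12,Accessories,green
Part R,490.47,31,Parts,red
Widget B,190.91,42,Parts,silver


Query: Row 5 ('Part S'), column 'name'
Value: Part S

Part S


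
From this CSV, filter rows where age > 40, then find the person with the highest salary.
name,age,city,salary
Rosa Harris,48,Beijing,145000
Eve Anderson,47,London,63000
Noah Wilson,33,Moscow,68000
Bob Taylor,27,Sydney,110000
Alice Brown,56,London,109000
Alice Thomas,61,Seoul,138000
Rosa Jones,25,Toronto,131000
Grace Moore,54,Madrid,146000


Filter: age > 40
Sort by: salary (descending)

Filtered records (5):
  Grace Moore, age 54, salary $146000
  Rosa Harris, age 48, salary $145000
  Alice Thomas, age 61, salary $138000
  Alice Brown, age 56, salary $109000
  Eve Anderson, age 47, salary $63000

Highest salary: Grace Moore ($146000)

Grace Moore


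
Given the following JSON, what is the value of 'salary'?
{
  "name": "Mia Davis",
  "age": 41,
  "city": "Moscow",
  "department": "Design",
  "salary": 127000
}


Looking up field 'salary'
Value: 127000

127000


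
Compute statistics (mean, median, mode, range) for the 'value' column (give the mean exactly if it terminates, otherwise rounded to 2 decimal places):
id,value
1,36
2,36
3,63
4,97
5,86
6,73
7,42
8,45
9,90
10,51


Data: [36, 36, 63, 97, 86, 73, 42, 45, 90, 51]
Count: 10
Sum: 619
Mean: 619/10 = 61.9
Sorted: [36, 36, 42, 45, 51, 63, 73, 86, 90, 97]
Median: 57.0
Mode: 36 (2 times)
Range: 97 - 36 = 61
Min: 36, Max: 97

mean=61.9, median=57.0, mode=36, range=61


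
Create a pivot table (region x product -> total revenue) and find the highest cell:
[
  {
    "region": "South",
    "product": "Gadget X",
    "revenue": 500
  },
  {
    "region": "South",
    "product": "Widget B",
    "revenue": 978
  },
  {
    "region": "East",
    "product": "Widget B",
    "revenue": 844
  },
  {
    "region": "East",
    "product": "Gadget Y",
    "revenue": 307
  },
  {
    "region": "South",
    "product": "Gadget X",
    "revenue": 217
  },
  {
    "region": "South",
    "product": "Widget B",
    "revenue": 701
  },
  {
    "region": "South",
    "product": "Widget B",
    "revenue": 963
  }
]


Pivot: region (rows) x product (columns) -> total revenue

     Gadget X      Gadget Y      Widget B    
East             0           307           844  
South          717             0          2642  

Highest: South / Widget B = $2642

South / Widget B = $2642


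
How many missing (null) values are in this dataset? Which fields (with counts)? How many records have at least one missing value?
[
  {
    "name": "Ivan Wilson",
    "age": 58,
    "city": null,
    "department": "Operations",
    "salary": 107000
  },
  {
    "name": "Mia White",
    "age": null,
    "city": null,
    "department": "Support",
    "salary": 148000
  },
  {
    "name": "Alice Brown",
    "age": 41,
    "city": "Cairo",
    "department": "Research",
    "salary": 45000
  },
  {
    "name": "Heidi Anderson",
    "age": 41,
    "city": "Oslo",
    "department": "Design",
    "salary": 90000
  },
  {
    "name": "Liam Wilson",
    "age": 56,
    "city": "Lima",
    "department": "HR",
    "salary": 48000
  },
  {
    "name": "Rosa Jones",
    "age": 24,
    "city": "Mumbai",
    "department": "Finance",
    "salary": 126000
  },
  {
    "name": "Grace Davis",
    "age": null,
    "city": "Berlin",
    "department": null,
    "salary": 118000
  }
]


Checking for missing (null) values in 7 records:

  Ivan Wilson: city
  Mia White: age, city
  Alice Brown: complete
  Heidi Anderson: complete
  Liam Wilson: complete
  Rosa Jones: complete
  Grace Davis: age, department

Per field:
  name: 0 missing
  age: 2 missing
  city: 2 missing
  department: 1 missing
  salary: 0 missing

Total missing values: 5
Records with any missing: 3

5 missing values (age: 2, city: 2, department: 1); 3 incomplete records


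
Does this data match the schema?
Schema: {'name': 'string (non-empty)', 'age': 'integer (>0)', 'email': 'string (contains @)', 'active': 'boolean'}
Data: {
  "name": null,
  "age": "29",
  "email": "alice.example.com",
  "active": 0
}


Validating each field against schema:
  name: FAIL (null is not a string)
  age: FAIL ("29" is not an integer)
  email: FAIL ("alice.example.com" does not contain @)
  active: FAIL (0 is not a boolean)

Result: INVALID (4 errors: name, age, email, active)

INVALID (4 errors: name, age, email, active)


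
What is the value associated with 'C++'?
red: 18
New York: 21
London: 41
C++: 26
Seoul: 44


Looking up key 'C++'
Value: 26

26


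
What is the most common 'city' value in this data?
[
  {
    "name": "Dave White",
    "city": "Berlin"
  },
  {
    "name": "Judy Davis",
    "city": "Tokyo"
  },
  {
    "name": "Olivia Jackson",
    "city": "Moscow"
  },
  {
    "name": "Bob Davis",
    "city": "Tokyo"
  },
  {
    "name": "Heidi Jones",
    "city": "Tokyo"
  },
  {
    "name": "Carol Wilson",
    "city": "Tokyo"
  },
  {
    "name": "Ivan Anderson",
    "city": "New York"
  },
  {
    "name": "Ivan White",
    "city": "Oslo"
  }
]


Counting 'city' values across 8 records:

  Tokyo: 4 ####
  Berlin: 1 #
  Moscow: 1 #
  New York: 1 #
  Oslo: 1 #

Most common: Tokyo (4 times)

Tokyo (4 times)


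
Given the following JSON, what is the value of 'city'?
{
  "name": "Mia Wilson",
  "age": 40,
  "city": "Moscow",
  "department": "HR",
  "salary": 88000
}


Looking up field 'city'
Value: Moscow

Moscow


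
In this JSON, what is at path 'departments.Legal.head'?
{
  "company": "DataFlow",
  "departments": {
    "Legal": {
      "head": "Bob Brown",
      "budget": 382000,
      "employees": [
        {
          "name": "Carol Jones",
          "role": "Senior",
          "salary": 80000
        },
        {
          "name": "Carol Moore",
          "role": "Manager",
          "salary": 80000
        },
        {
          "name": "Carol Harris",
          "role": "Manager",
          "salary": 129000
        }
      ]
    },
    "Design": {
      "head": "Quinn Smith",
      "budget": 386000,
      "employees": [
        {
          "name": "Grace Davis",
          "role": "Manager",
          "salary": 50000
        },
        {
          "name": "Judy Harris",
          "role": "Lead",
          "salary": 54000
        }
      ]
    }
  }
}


Path: departments.Legal.head

Navigate:
  -> departments
  -> Legal
  -> head = 'Bob Brown'

Bob Brown


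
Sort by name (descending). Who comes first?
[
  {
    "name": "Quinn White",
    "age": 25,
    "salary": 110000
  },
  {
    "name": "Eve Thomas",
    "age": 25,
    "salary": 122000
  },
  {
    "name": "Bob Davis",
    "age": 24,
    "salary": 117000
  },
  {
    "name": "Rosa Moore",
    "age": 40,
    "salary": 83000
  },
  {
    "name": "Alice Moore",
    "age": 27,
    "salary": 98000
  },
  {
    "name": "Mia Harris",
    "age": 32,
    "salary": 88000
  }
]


Sort by: name (descending)

Sorted order:
  1. Rosa Moore (name = Rosa Moore)
  2. Quinn White (name = Quinn White)
  3. Mia Harris (name = Mia Harris)
  4. Eve Thomas (name = Eve Thomas)
  5. Bob Davis (name = Bob Davis)
  6. Alice Moore (name = Alice Moore)

First: Rosa Moore

Rosa Moore


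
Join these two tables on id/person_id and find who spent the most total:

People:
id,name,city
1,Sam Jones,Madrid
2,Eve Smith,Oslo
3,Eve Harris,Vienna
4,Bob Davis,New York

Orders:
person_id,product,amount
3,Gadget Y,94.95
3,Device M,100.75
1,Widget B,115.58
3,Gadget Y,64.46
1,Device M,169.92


Join on: people.id = orders.person_id

Joined rows:
  Eve Harris (Vienna) bought Gadget Y for $94.95
  Eve Harris (Vienna) bought Device M for $100.75
  Sam Jones (Madrid) bought Widget B for $115.58
  Eve Harris (Vienna) bought Gadget Y for $64.46
  Sam Jones (Madrid) bought Device M for $169.92

Total per person:
  Sam Jones: $285.50
  Eve Harris: $260.16

Top spender: Sam Jones ($285.50)

Sam Jones ($285.50)


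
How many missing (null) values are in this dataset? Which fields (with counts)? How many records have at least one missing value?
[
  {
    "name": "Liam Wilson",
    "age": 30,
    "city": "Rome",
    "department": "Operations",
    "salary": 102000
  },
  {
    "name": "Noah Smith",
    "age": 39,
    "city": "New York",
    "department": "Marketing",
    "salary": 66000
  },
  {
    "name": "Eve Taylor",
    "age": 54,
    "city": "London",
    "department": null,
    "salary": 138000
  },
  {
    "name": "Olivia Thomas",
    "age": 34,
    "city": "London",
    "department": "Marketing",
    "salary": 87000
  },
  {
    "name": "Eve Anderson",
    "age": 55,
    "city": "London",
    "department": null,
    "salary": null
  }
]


Checking for missing (null) values in 5 records:

  Liam Wilson: complete
  Noah Smith: complete
  Eve Taylor: department
  Olivia Thomas: complete
  Eve Anderson: department, salary

Per field:
  name: 0 missing
  age: 0 missing
  city: 0 missing
  department: 2 missing
  salary: 1 missing

Total missing values: 3
Records with any missing: 2

3 missing values (department: 2, salary: 1); 2 incomplete records


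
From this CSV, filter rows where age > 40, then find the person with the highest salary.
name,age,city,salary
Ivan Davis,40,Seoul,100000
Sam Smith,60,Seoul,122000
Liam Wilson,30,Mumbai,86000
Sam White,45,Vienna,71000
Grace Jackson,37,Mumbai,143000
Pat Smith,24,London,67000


Filter: age > 40
Sort by: salary (descending)

Filtered records (2):
  Sam Smith, age 60, salary $122000
  Sam White, age 45, salary $71000

Highest salary: Sam Smith ($122000)

Sam Smith


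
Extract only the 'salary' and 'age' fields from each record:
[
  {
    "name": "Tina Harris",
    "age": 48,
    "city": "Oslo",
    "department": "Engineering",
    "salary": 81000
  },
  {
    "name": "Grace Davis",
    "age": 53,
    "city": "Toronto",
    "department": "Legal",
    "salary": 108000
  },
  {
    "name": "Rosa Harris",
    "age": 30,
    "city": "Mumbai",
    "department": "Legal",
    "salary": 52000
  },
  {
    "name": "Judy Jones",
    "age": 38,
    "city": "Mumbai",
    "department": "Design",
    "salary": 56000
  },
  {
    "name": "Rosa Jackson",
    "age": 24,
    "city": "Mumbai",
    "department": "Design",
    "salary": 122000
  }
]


Original: 5 records with fields: name, age, city, department, salary
Keep: ['salary', 'age']
Drop: ['name', 'city', 'department']
Result: 5 records, 2 fields each

[
  {
    "salary": 81000,
    "age": 48
  },
  {
    "salary": 108000,
    "age": 53
  },
  {
    "salary": 52000,
    "age": 30
  },
  {
    "salary": 56000,
    "age": 38
  },
  {
    "salary": 122000,
    "age": 24
  }
]


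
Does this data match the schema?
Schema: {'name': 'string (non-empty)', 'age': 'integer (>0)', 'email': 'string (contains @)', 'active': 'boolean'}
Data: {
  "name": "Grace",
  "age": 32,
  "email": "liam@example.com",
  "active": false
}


Validating each field against schema:
  name: OK (non-empty string)
  age: OK (positive integer)
  email: OK (string with @)
  active: OK (boolean)

Result: VALID

VALID


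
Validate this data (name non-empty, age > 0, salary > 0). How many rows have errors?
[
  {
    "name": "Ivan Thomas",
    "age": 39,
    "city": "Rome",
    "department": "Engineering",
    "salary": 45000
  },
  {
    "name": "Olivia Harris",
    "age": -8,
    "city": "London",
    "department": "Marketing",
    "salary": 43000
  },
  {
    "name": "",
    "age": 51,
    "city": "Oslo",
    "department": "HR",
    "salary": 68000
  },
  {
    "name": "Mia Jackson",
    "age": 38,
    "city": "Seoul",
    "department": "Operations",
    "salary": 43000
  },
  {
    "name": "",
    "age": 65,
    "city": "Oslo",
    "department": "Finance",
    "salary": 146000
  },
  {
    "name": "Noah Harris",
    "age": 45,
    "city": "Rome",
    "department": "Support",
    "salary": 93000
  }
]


Validating 6 records:
Rules: name non-empty, age > 0, salary > 0

  Row 1 (Ivan Thomas): OK
  Row 2 (Olivia Harris): negative age: -8
  Row 3 (???): empty name
  Row 4 (Mia Jackson): OK
  Row 5 (???): empty name
  Row 6 (Noah Harris): OK

Total errors: 3

3 errors


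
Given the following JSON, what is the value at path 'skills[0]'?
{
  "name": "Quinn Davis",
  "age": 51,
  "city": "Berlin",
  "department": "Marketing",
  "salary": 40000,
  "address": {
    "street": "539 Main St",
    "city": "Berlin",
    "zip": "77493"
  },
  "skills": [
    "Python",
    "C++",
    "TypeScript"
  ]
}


Query: skills[0]
Path: skills -> first element
Value: Python

Python


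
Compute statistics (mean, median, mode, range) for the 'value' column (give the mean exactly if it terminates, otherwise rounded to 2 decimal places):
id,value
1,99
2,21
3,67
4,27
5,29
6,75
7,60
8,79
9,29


Data: [99, 21, 67, 27, 29, 75, 60, 79, 29]
Count: 9
Sum: 486
Mean: 486/9 = 54
Sorted: [21, 27, 29, 29, 60, 67, 75, 79, 99]
Median: 60.0
Mode: 29 (2 times)
Range: 99 - 21 = 78
Min: 21, Max: 99

mean=54, median=60.0, mode=29, range=78


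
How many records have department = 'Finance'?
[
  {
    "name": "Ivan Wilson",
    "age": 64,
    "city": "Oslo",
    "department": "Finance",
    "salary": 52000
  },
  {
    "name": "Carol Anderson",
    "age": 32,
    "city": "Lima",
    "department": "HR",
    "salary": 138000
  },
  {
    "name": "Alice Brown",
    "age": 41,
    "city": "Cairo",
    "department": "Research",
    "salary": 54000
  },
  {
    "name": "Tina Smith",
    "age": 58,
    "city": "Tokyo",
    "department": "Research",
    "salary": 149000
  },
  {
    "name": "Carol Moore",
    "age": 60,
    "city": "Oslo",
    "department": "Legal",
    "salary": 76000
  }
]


Data: 5 records
Condition: department = 'Finance'

Checking each record:
  Ivan Wilson: Finance MATCH
  Carol Anderson: HR
  Alice Brown: Research
  Tina Smith: Research
  Carol Moore: Legal

Count: 1

1


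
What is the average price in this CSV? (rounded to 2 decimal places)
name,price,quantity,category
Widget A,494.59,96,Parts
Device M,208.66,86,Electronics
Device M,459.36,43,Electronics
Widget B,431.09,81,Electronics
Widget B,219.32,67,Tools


Computing average price:
Values: [494.59, 208.66, 459.36, 431.09, 219.32]
Sum = 1813.02
Count = 5
Average = 1813.02/5 = 362.604 exactly -> 362.60 (rounded half-up to 2 decimal places)

362.60


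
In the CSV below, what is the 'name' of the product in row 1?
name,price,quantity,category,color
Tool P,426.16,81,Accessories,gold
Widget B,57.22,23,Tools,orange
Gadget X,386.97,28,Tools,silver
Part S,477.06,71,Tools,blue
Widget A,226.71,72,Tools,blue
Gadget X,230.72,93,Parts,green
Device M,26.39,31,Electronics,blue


Query: Row 1 ('Tool P'), column 'name'
Value: Tool P

Tool P


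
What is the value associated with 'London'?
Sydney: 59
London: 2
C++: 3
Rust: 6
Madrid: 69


Looking up key 'London'
Value: 2

2


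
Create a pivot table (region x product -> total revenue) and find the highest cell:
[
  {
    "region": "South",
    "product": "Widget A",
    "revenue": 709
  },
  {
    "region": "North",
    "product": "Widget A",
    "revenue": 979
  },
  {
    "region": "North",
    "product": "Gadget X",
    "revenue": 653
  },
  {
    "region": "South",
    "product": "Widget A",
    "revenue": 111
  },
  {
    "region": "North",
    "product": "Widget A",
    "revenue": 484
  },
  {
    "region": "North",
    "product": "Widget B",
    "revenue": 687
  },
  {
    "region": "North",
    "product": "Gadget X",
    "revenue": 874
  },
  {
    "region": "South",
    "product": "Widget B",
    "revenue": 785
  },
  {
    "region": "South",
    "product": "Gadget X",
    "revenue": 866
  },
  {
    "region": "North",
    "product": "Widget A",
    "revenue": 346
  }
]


Pivot: region (rows) x product (columns) -> total revenue

     Gadget X      Widget A      Widget B    
North         1527          1809           687  
South          866           820           785  

Highest: North / Widget A = $1809

North / Widget A = $1809


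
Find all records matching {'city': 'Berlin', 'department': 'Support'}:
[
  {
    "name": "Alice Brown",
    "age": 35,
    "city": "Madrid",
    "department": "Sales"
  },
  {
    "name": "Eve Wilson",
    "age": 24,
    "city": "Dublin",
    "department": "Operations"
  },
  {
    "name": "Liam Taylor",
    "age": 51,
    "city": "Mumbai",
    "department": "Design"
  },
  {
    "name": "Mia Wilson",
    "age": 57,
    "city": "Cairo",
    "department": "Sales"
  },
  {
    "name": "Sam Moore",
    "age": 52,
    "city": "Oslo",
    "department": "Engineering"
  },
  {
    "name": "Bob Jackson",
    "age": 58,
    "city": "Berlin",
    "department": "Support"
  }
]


Search criteria: {'city': 'Berlin', 'department': 'Support'}

Checking 6 records:
  Alice Brown: {city: Madrid, department: Sales}
  Eve Wilson: {city: Dublin, department: Operations}
  Liam Taylor: {city: Mumbai, department: Design}
  Mia Wilson: {city: Cairo, department: Sales}
  Sam Moore: {city: Oslo, department: Engineering}
  Bob Jackson: {city: Berlin, department: Support} <-- MATCH

Matches: ["Bob Jackson"]

["Bob Jackson"]


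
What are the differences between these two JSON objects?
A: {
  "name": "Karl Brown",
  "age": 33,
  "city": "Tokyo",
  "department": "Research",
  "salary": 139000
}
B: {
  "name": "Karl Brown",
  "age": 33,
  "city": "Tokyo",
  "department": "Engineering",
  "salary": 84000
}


Comparing each field (in key order):
  name: same
  age: same
  city: same
  department: DIFFERENT
  salary: DIFFERENT
Differences:
  department: Research -> Engineering
  salary: 139000 -> 84000

2 field(s) changed

2 changes: department, salary


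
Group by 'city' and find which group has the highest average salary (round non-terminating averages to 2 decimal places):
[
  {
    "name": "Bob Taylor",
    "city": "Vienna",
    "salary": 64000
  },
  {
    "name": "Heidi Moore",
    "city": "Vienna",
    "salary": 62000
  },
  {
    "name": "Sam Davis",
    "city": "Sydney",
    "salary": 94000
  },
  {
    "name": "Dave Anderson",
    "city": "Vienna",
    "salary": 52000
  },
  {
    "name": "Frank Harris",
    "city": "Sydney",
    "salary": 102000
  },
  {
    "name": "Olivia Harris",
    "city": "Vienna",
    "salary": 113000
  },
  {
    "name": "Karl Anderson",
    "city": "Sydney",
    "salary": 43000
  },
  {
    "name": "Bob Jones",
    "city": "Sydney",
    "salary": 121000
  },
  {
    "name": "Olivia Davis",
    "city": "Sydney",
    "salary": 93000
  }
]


Group by: city

Groups:
  Sydney: 5 people, avg salary = 453000/5 = $90600
  Vienna: 4 people, avg salary = 291000/4 = $72750

Highest average salary: Sydney ($90600)

Sydney ($90600)


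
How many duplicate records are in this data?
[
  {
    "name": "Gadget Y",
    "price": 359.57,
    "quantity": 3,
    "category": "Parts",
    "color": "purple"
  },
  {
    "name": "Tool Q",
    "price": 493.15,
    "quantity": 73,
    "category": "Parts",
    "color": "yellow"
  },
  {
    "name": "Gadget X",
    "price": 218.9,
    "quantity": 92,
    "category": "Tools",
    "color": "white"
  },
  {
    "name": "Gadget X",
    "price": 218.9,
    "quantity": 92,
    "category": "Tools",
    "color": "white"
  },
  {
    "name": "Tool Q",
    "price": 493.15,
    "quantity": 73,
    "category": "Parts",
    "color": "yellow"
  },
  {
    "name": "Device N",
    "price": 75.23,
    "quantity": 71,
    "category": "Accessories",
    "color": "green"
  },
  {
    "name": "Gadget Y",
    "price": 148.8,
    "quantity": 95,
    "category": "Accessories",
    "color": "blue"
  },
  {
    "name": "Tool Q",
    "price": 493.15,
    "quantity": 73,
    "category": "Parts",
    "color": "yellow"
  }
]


Checking 8 records for duplicates:

  Row 1: Gadget Y ($359.57, qty 3)
  Row 2: Tool Q ($493.15, qty 73)
  Row 3: Gadget X ($218.9, qty 92)
  Row 4: Gadget X ($218.9, qty 92) <-- DUPLICATE
  Row 5: Tool Q ($493.15, qty 73) <-- DUPLICATE
  Row 6: Device N ($75.23, qty 71)
  Row 7: Gadget Y ($148.8, qty 95)
  Row 8: Tool Q ($493.15, qty 73) <-- DUPLICATE

Duplicates found: 3
Unique records: 5

3 duplicates, 5 unique


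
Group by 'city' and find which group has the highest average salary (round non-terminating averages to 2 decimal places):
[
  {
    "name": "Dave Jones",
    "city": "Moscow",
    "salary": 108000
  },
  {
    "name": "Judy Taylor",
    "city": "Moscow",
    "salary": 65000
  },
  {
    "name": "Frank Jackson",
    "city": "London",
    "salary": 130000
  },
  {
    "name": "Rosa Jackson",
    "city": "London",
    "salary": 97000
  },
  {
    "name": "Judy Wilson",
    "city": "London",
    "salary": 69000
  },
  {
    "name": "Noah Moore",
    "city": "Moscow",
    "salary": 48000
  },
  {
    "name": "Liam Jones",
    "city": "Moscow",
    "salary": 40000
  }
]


Group by: city

Groups:
  London: 3 people, avg salary = 296000/3 ≈ $98666.67
  Moscow: 4 people, avg salary = 261000/4 = $65250

Highest average salary: London (≈$98666.67)

London (≈$98666.67)
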